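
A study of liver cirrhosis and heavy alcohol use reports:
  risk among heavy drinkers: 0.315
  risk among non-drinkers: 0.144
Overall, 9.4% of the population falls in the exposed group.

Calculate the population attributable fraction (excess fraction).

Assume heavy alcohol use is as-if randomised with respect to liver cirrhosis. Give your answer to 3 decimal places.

PAF ≈ 0.100

Let p₁ = 0.315, p₀ = 0.144.
Overall risk P(Y=1) = π·p₁ + (1−π)·p₀ = 0.094×0.315 + 0.906×0.144 = 0.16007.
Under exogeneity, PAF = [P(Y=1) − p₀] / P(Y=1).
PAF = (0.16007 − 0.144) / 0.16007 ≈ 0.1004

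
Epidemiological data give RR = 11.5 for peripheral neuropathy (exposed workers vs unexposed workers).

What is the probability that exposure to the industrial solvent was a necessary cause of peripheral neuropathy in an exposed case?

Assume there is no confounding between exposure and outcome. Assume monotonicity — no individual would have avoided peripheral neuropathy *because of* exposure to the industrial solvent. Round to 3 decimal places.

PN ≈ 0.913

Under exogeneity and monotonicity, PN = (RR − 1) / RR = 1 − 1/RR.
PN = (11.5 − 1) / 11.5 = 10.5 / 11.5 ≈ 0.9130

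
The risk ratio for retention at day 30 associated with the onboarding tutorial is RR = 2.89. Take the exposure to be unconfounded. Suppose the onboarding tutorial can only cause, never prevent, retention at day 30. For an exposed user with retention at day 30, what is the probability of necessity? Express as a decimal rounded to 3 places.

Under exogeneity and monotonicity, PN = (RR − 1) / RR = 1 − 1/RR.
PN = (2.89 − 1) / 2.89 = 1.89 / 2.89 ≈ 0.6540

PN ≈ 0.654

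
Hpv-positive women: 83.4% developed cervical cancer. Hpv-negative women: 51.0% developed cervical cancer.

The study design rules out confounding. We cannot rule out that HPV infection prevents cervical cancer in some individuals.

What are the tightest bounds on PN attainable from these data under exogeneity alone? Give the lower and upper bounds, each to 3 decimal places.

p₁ = 0.834, p₀ = 0.51.
Under exogeneity alone the bounds on PN are max{0,(p₁−p₀)/p₁} ≤ PN ≤ min{1,(1−p₀)/p₁}.
  lower = (p₁ − p₀)/p₁ = 0.324 / 0.834 ≈ 0.3885
  upper = min{1, (1 − p₀)/p₁} = 0.49 / 0.834 ≈ 0.5875

0.388 ≤ PN ≤ 0.588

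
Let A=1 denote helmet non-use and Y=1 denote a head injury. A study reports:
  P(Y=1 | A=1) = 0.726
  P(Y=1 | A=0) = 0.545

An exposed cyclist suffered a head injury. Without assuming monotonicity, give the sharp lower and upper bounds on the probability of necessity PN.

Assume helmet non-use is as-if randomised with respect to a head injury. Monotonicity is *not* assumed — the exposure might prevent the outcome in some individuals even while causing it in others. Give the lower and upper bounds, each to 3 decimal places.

Let p₁ = 0.726, p₀ = 0.545.
Under exogeneity alone the bounds on PN are max{0,(p₁−p₀)/p₁} ≤ PN ≤ min{1,(1−p₀)/p₁}.
  lower = (p₁ − p₀)/p₁ = 0.181 / 0.726 ≈ 0.2493
  upper = min{1, (1 − p₀)/p₁} = 0.455 / 0.726 ≈ 0.6267

0.249 ≤ PN ≤ 0.627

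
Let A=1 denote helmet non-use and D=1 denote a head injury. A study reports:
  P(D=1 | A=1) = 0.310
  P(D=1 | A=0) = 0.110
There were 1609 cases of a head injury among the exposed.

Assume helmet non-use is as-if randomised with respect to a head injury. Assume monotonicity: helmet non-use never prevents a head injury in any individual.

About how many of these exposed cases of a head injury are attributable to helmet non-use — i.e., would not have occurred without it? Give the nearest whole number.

about 1038 cases

Let p₁ = 0.31, p₀ = 0.11.
PN = (p₁ − p₀)/p₁ = (0.31 − 0.11) / 0.31 ≈ 0.64516.
Attributable cases ≈ PN × (exposed cases) = 0.64516 × 1609 ≈ 1038.06.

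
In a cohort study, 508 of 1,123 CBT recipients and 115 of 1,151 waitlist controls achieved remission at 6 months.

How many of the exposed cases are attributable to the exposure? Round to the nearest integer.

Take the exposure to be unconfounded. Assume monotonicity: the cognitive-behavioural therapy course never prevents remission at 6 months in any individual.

p₁ = P(outcome | exposed) = 508/1123 = 0.45236
p₀ = P(outcome | unexposed) = 115/1151 = 0.099913
PN = (p₁ − p₀)/p₁ = (0.45236 − 0.099913) / 0.45236 ≈ 0.77913.
Attributable cases ≈ PN × (exposed cases) = 0.77913 × 508 ≈ 395.80.

about 396 cases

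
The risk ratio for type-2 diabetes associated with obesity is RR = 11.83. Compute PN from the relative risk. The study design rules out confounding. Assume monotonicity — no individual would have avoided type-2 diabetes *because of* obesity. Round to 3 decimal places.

Under exogeneity and monotonicity, PN = (RR − 1) / RR = 1 − 1/RR.
PN = (11.83 − 1) / 11.83 = 10.83 / 11.83 ≈ 0.9155

PN ≈ 0.915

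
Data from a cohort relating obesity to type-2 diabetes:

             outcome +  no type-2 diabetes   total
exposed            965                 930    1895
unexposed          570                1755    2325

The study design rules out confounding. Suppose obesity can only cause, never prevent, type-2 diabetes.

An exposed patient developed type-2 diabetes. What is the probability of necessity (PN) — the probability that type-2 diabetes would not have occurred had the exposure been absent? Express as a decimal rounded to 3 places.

p₁ = P(outcome | exposed) = 965/1895 = 0.50923
p₀ = P(outcome | unexposed) = 570/2325 = 0.24516
Under exogeneity and monotonicity, PN = (p₁ − p₀)/p₁.
PN = (0.50923 − 0.24516) / 0.50923 ≈ 0.5186

PN ≈ 0.519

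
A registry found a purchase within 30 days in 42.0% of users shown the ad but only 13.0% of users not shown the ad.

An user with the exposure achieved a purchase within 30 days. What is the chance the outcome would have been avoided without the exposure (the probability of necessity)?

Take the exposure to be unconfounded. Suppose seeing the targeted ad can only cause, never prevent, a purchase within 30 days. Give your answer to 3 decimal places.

PN ≈ 0.690

p₁ = 0.42, p₀ = 0.13.
Under exogeneity and monotonicity, PN = (p₁ − p₀) / p₁.
PN = (0.42 − 0.13) / 0.42 = 0.29 / 0.42 ≈ 0.6905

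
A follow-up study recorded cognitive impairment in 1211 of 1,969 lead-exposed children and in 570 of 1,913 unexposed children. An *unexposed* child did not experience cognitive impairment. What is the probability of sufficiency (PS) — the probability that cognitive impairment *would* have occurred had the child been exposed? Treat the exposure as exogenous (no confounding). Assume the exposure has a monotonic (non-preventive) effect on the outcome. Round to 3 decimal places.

p₁ = P(outcome | exposed) = 1211/1969 = 0.61503
p₀ = P(outcome | unexposed) = 570/1913 = 0.29796
Under exogeneity and monotonicity, PS = (p₁ − p₀) / (1 − p₀).
PS = (0.61503 − 0.29796) / (1 − 0.29796) = 0.31707 / 0.70204 ≈ 0.4516

PS ≈ 0.452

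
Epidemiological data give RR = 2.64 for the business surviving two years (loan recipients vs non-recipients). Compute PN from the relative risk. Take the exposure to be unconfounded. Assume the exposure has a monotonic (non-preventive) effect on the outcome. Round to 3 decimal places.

Under exogeneity and monotonicity, PN = (RR − 1) / RR = 1 − 1/RR.
PN = (2.64 − 1) / 2.64 = 1.64 / 2.64 ≈ 0.6212

PN ≈ 0.621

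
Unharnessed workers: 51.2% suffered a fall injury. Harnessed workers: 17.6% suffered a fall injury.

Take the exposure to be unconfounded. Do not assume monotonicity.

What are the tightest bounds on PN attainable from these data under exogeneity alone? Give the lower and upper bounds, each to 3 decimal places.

0.656 ≤ PN ≤ 1.000

p₁ = 0.512, p₀ = 0.176.
Under exogeneity alone the bounds on PN are max{0,(p₁−p₀)/p₁} ≤ PN ≤ min{1,(1−p₀)/p₁}.
  lower = (p₁ − p₀)/p₁ = 0.336 / 0.512 ≈ 0.6562
  upper = min{1, (1 − p₀)/p₁} = 0.824 / 0.512 ≈ 1.6094 → capped at 1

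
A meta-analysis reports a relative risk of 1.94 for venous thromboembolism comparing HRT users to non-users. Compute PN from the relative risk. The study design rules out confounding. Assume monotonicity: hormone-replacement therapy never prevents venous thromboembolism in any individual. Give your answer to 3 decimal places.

PN ≈ 0.485

Under exogeneity and monotonicity, PN = (RR − 1) / RR = 1 − 1/RR.
PN = (1.94 − 1) / 1.94 = 0.94 / 1.94 ≈ 0.4845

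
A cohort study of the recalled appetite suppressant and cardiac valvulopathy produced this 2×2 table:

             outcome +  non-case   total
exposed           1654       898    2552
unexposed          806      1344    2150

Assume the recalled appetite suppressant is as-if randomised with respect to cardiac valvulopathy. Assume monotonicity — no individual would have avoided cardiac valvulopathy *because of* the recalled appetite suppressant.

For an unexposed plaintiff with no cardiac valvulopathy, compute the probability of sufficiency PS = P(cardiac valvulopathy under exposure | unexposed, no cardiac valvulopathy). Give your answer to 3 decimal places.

p₁ = P(outcome | exposed) = 1654/2552 = 0.64812
p₀ = P(outcome | unexposed) = 806/2150 = 0.37488
Under exogeneity and monotonicity, PS = (p₁ − p₀) / (1 − p₀).
PS = (0.64812 − 0.37488) / (1 − 0.37488) = 0.27324 / 0.62512 ≈ 0.4371

PS ≈ 0.437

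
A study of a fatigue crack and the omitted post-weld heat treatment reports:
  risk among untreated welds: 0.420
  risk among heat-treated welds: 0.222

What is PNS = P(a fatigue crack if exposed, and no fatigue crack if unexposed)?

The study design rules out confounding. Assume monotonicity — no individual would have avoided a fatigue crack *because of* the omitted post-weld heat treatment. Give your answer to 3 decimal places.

PNS ≈ 0.198

Let p₁ = 0.42, p₀ = 0.222.
Under exogeneity and monotonicity, PNS = p₁ − p₀.
PNS = 0.42 − 0.222 = 0.198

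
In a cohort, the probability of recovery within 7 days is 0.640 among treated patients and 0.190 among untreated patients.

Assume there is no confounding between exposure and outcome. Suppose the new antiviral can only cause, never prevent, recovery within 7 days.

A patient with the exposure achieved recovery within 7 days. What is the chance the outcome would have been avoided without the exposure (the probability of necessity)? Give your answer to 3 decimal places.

PN ≈ 0.703

Let p₁ = 0.64, p₀ = 0.19.
Under exogeneity and monotonicity, PN = (p₁ − p₀) / p₁.
PN = (0.64 − 0.19) / 0.64 = 0.45 / 0.64 ≈ 0.7031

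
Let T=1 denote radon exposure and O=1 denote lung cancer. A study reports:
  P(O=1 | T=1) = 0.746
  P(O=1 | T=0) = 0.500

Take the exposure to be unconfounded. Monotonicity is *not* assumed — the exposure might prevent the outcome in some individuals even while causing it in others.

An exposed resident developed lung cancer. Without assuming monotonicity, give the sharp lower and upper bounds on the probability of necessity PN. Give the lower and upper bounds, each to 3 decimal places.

Let p₁ = 0.746, p₀ = 0.5.
Under exogeneity alone the bounds on PN are max{0,(p₁−p₀)/p₁} ≤ PN ≤ min{1,(1−p₀)/p₁}.
  lower = (p₁ − p₀)/p₁ = 0.246 / 0.746 ≈ 0.3298
  upper = min{1, (1 − p₀)/p₁} = 0.5 / 0.746 ≈ 0.6702

0.330 ≤ PN ≤ 0.670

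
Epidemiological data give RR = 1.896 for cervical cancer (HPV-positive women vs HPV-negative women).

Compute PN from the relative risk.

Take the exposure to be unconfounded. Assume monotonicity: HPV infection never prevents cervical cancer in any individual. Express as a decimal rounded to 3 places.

Under exogeneity and monotonicity, PN = (RR − 1) / RR = 1 − 1/RR.
PN = (1.896 − 1) / 1.896 = 0.896 / 1.896 ≈ 0.4726

PN ≈ 0.473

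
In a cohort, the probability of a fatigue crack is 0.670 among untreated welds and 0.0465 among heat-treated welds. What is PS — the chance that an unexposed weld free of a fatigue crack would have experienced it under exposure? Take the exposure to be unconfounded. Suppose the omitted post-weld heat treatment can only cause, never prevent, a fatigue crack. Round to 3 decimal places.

Let p₁ = 0.67, p₀ = 0.0465.
Under exogeneity and monotonicity, PS = (p₁ − p₀) / (1 − p₀).
PS = (0.67 − 0.0465) / (1 − 0.0465) = 0.6235 / 0.9535 ≈ 0.6539

PS ≈ 0.654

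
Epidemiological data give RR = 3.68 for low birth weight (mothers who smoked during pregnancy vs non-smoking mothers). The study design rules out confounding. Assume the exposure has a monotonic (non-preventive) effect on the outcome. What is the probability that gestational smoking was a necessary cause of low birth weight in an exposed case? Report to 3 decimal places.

Under exogeneity and monotonicity, PN = (RR − 1) / RR = 1 − 1/RR.
PN = (3.68 − 1) / 3.68 = 2.68 / 3.68 ≈ 0.7283

PN ≈ 0.728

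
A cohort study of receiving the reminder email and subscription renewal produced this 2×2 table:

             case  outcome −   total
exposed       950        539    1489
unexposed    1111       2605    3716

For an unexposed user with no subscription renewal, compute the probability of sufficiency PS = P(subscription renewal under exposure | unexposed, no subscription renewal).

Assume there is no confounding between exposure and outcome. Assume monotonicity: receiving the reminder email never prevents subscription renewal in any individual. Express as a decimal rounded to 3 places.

PS ≈ 0.484

p₁ = P(outcome | exposed) = 950/1489 = 0.63801
p₀ = P(outcome | unexposed) = 1111/3716 = 0.29898
Under exogeneity and monotonicity, PS = (p₁ − p₀)/(1 − p₀).
PS = (0.63801 − 0.29898) / 0.70102 ≈ 0.4836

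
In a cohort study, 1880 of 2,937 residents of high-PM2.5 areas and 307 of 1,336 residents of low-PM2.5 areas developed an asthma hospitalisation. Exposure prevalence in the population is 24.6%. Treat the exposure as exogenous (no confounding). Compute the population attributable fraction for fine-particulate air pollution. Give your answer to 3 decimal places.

p₁ = P(outcome | exposed) = 1880/2937 = 0.64011
p₀ = P(outcome | unexposed) = 307/1336 = 0.22979
Overall risk P(Y=1) = π·p₁ + (1−π)·p₀ = 0.246×0.64011 + 0.754×0.22979 = 0.33073.
Under exogeneity, PAF = [P(Y=1) − p₀] / P(Y=1).
PAF = (0.33073 − 0.22979) / 0.33073 ≈ 0.3052

PAF ≈ 0.305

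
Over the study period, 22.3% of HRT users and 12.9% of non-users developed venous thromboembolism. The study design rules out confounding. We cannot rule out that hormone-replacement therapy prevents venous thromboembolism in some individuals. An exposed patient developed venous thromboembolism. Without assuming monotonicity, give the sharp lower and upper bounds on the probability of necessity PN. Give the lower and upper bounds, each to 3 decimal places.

p₁ = 0.223, p₀ = 0.129.
Under exogeneity alone the bounds on PN are max{0,(p₁−p₀)/p₁} ≤ PN ≤ min{1,(1−p₀)/p₁}.
  lower = (p₁ − p₀)/p₁ = 0.094 / 0.223 ≈ 0.4215
  upper = min{1, (1 − p₀)/p₁} = 0.871 / 0.223 ≈ 3.9058 → capped at 1

0.422 ≤ PN ≤ 1.000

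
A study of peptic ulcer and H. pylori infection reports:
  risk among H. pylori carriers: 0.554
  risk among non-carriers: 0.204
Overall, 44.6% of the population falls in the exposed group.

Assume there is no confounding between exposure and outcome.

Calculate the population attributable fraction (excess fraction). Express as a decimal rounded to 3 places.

Let p₁ = 0.554, p₀ = 0.204.
Overall risk P(Y=1) = π·p₁ + (1−π)·p₀ = 0.446×0.554 + 0.554×0.204 = 0.3601.
Under exogeneity, PAF = [P(Y=1) − p₀] / P(Y=1).
PAF = (0.3601 − 0.204) / 0.3601 ≈ 0.4335

PAF ≈ 0.433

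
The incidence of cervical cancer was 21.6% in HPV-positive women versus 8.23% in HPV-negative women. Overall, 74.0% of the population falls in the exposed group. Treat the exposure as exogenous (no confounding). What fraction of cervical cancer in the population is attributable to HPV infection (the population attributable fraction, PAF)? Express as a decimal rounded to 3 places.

p₁ = 0.216, p₀ = 0.0823.
Overall risk P(Y=1) = π·p₁ + (1−π)·p₀ = 0.74×0.216 + 0.26×0.0823 = 0.18124.
Under exogeneity, PAF = [P(Y=1) − p₀] / P(Y=1).
PAF = (0.18124 − 0.0823) / 0.18124 ≈ 0.5459

PAF ≈ 0.546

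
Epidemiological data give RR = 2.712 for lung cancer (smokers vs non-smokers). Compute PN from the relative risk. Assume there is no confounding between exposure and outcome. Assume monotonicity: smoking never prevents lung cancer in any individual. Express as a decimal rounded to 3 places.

PN ≈ 0.631

Under exogeneity and monotonicity, PN = (RR − 1) / RR = 1 − 1/RR.
PN = (2.712 − 1) / 2.712 = 1.712 / 2.712 ≈ 0.6313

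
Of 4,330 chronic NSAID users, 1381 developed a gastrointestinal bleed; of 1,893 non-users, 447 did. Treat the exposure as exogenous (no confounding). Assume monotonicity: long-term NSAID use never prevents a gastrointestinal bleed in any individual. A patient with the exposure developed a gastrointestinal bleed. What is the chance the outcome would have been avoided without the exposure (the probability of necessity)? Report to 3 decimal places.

PN ≈ 0.260

p₁ = P(outcome | exposed) = 1381/4330 = 0.31894
p₀ = P(outcome | unexposed) = 447/1893 = 0.23613
Under exogeneity and monotonicity, PN = (p₁ − p₀) / p₁.
PN = (0.31894 − 0.23613) / 0.31894 = 0.082805 / 0.31894 ≈ 0.2596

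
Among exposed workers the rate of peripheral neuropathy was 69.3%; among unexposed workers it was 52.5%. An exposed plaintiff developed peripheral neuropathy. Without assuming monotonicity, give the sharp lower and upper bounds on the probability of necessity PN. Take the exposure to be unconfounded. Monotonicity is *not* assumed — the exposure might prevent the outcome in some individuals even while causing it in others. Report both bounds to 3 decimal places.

p₁ = 0.693, p₀ = 0.525.
Under exogeneity alone the bounds on PN are max{0,(p₁−p₀)/p₁} ≤ PN ≤ min{1,(1−p₀)/p₁}.
  lower = (p₁ − p₀)/p₁ = 0.168 / 0.693 ≈ 0.2424
  upper = min{1, (1 − p₀)/p₁} = 0.475 / 0.693 ≈ 0.6854

0.242 ≤ PN ≤ 0.685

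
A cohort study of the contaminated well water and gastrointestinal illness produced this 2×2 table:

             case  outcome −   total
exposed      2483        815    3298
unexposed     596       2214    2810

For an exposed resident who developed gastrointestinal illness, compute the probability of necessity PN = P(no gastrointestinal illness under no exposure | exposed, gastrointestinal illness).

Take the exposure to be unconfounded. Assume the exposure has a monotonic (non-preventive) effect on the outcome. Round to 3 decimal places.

p₁ = P(outcome | exposed) = 2483/3298 = 0.75288
p₀ = P(outcome | unexposed) = 596/2810 = 0.2121
Under exogeneity and monotonicity, PN = (p₁ − p₀) / p₁.
PN = (0.75288 − 0.2121) / 0.75288 = 0.54078 / 0.75288 ≈ 0.7183

PN ≈ 0.718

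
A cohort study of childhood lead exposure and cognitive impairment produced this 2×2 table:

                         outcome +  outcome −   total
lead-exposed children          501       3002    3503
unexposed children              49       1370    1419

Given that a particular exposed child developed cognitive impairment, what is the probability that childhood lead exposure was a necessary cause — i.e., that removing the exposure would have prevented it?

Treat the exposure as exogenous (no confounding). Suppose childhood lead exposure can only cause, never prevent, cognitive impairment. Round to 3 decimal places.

PN ≈ 0.759

p₁ = P(outcome | exposed) = 501/3503 = 0.14302
p₀ = P(outcome | unexposed) = 49/1419 = 0.034531
Under exogeneity and monotonicity, PN = (p₁ − p₀) / p₁.
PN = (0.14302 − 0.034531) / 0.14302 = 0.10849 / 0.14302 ≈ 0.7586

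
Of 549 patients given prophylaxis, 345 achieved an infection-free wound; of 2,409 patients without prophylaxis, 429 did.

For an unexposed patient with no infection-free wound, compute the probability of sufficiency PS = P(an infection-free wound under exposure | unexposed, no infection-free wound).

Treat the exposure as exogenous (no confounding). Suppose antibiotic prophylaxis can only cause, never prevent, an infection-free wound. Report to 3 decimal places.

PS ≈ 0.548

p₁ = P(outcome | exposed) = 345/549 = 0.62842
p₀ = P(outcome | unexposed) = 429/2409 = 0.17808
Under exogeneity and monotonicity, PS = (p₁ − p₀) / (1 − p₀).
PS = (0.62842 − 0.17808) / (1 − 0.17808) = 0.45033 / 0.82192 ≈ 0.5479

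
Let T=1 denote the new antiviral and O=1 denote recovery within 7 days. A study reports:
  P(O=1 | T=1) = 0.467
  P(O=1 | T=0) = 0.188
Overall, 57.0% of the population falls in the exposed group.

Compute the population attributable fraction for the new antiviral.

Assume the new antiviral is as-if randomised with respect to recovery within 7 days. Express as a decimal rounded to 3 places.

PAF ≈ 0.458

Let p₁ = 0.467, p₀ = 0.188.
Overall risk P(Y=1) = π·p₁ + (1−π)·p₀ = 0.57×0.467 + 0.43×0.188 = 0.34703.
Under exogeneity, PAF = [P(Y=1) − p₀] / P(Y=1).
PAF = (0.34703 − 0.188) / 0.34703 ≈ 0.4583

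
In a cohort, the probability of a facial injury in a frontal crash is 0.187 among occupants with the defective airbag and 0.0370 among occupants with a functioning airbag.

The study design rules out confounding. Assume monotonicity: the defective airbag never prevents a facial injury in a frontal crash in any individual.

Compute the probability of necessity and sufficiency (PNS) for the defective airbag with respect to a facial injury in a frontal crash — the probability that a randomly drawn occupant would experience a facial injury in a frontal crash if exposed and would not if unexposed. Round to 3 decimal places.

PNS ≈ 0.150

Let p₁ = 0.187, p₀ = 0.037.
Under exogeneity and monotonicity, PNS = p₁ − p₀.
PNS = 0.187 − 0.037 = 0.15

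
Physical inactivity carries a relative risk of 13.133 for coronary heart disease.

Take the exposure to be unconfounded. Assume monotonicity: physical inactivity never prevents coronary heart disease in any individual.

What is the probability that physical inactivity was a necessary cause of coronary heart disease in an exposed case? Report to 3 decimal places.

Under exogeneity and monotonicity, PN = (RR − 1) / RR = 1 − 1/RR.
PN = (13.133 − 1) / 13.133 = 12.13 / 13.133 ≈ 0.9239

PN ≈ 0.924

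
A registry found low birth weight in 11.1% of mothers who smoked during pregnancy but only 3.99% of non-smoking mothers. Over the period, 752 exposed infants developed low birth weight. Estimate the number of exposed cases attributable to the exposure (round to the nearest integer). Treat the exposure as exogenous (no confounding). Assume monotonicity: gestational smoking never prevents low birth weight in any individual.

p₁ = 0.111, p₀ = 0.0399.
PN = (p₁ − p₀)/p₁ = (0.111 − 0.0399) / 0.111 ≈ 0.64054.
Attributable cases ≈ PN × (exposed cases) = 0.64054 × 752 ≈ 481.69.

about 482 cases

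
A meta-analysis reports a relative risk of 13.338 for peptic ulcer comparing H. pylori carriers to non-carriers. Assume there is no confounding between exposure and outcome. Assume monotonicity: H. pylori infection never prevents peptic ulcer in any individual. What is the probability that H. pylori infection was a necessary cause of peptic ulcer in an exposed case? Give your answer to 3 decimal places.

PN ≈ 0.925

Under exogeneity and monotonicity, PN = (RR − 1) / RR = 1 − 1/RR.
PN = (13.338 − 1) / 13.338 = 12.34 / 13.338 ≈ 0.9250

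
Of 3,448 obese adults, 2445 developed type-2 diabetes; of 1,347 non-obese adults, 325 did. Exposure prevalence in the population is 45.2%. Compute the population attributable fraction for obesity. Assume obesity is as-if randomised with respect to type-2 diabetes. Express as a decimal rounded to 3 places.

p₁ = P(outcome | exposed) = 2445/3448 = 0.70911
p₀ = P(outcome | unexposed) = 325/1347 = 0.24128
Overall risk P(Y=1) = π·p₁ + (1−π)·p₀ = 0.452×0.70911 + 0.548×0.24128 = 0.45274.
Under exogeneity, PAF = [P(Y=1) − p₀] / P(Y=1).
PAF = (0.45274 − 0.24128) / 0.45274 ≈ 0.4671

PAF ≈ 0.467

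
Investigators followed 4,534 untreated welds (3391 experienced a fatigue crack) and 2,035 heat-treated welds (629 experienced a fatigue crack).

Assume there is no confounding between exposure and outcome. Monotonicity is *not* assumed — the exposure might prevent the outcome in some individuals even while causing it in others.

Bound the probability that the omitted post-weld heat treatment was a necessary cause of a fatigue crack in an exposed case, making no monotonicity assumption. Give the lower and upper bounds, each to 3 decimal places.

p₁ = P(outcome | exposed) = 3391/4534 = 0.7479
p₀ = P(outcome | unexposed) = 629/2035 = 0.30909
Under exogeneity alone the bounds on PN are max{0,(p₁−p₀)/p₁} ≤ PN ≤ min{1,(1−p₀)/p₁}.
  lower = (p₁ − p₀)/p₁ = 0.43881 / 0.7479 ≈ 0.5867
  upper = min{1, (1 − p₀)/p₁} = 0.69091 / 0.7479 ≈ 0.9238

0.587 ≤ PN ≤ 0.924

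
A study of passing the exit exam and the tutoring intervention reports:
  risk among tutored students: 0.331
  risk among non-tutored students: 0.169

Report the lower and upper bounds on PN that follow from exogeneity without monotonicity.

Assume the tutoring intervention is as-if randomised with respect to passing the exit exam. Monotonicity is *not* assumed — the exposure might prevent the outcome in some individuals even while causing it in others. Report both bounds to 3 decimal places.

Let p₁ = 0.331, p₀ = 0.169.
Under exogeneity alone the bounds on PN are max{0,(p₁−p₀)/p₁} ≤ PN ≤ min{1,(1−p₀)/p₁}.
  lower = (p₁ − p₀)/p₁ = 0.162 / 0.331 ≈ 0.4894
  upper = min{1, (1 − p₀)/p₁} = 0.831 / 0.331 ≈ 2.5106 → capped at 1

0.489 ≤ PN ≤ 1.000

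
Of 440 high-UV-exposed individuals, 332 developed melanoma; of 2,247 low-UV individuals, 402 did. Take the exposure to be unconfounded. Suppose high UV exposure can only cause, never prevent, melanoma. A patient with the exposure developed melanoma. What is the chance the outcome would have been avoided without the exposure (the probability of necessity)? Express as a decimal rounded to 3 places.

p₁ = P(outcome | exposed) = 332/440 = 0.75455
p₀ = P(outcome | unexposed) = 402/2247 = 0.17891
Under exogeneity and monotonicity, PN = (p₁ − p₀) / p₁.
PN = (0.75455 − 0.17891) / 0.75455 = 0.57564 / 0.75455 ≈ 0.7629

PN ≈ 0.763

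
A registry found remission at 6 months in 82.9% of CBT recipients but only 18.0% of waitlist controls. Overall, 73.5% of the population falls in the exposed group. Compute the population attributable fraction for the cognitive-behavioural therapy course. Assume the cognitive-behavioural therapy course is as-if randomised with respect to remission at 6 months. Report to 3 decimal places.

p₁ = 0.829, p₀ = 0.18.
Overall risk P(Y=1) = π·p₁ + (1−π)·p₀ = 0.735×0.829 + 0.265×0.18 = 0.65702.
Under exogeneity, PAF = [P(Y=1) − p₀] / P(Y=1).
PAF = (0.65702 − 0.18) / 0.65702 ≈ 0.7260

PAF ≈ 0.726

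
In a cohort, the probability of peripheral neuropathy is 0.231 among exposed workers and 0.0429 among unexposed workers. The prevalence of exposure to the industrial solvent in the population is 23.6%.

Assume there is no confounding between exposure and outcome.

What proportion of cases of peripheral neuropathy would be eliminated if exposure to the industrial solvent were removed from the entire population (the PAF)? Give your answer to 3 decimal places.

PAF ≈ 0.509

Let p₁ = 0.231, p₀ = 0.0429.
Overall risk P(Y=1) = π·p₁ + (1−π)·p₀ = 0.236×0.231 + 0.764×0.0429 = 0.087292.
Under exogeneity, PAF = [P(Y=1) − p₀] / P(Y=1).
PAF = (0.087292 − 0.0429) / 0.087292 ≈ 0.5085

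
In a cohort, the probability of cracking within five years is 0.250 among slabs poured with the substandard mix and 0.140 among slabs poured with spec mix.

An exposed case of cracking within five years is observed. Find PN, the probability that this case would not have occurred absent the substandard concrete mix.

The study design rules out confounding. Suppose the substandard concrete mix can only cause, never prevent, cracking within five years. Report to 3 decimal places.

PN ≈ 0.440

Let p₁ = 0.25, p₀ = 0.14.
Under exogeneity and monotonicity, PN = (p₁ − p₀) / p₁.
PN = (0.25 − 0.14) / 0.25 = 0.11 / 0.25 ≈ 0.4400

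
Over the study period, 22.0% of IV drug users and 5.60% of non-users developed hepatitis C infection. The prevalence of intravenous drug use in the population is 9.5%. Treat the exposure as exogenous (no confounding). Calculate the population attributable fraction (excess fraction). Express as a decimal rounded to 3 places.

PAF ≈ 0.218

p₁ = 0.22, p₀ = 0.056.
Overall risk P(Y=1) = π·p₁ + (1−π)·p₀ = 0.095×0.22 + 0.905×0.056 = 0.07158.
Under exogeneity, PAF = [P(Y=1) − p₀] / P(Y=1).
PAF = (0.07158 − 0.056) / 0.07158 ≈ 0.2177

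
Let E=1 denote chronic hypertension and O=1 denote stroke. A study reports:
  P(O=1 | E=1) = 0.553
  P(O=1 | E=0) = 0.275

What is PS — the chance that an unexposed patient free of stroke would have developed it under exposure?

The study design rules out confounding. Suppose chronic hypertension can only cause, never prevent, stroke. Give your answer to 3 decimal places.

PS ≈ 0.383

Let p₁ = 0.553, p₀ = 0.275.
Under exogeneity and monotonicity, PS = (p₁ − p₀) / (1 − p₀).
PS = (0.553 − 0.275) / (1 − 0.275) = 0.278 / 0.725 ≈ 0.3834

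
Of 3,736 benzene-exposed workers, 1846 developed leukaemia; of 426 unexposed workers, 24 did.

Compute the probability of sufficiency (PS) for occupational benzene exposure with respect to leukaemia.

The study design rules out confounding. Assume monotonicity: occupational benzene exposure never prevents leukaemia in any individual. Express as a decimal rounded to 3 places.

PS ≈ 0.464

p₁ = P(outcome | exposed) = 1846/3736 = 0.49411
p₀ = P(outcome | unexposed) = 24/426 = 0.056338
Under exogeneity and monotonicity, PS = (p₁ − p₀) / (1 − p₀).
PS = (0.49411 − 0.056338) / (1 − 0.056338) = 0.43777 / 0.94366 ≈ 0.4639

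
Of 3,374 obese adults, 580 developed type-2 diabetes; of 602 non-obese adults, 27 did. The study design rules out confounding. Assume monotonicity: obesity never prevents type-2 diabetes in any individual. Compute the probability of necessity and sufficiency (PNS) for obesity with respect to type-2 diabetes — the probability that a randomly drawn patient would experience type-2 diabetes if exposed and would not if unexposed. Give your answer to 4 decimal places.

PNS ≈ 0.1271

p₁ = P(outcome | exposed) = 580/3374 = 0.1719
p₀ = P(outcome | unexposed) = 27/602 = 0.04485
Under exogeneity and monotonicity, PNS = p₁ − p₀.
PNS = 0.1719 − 0.04485 = 0.12705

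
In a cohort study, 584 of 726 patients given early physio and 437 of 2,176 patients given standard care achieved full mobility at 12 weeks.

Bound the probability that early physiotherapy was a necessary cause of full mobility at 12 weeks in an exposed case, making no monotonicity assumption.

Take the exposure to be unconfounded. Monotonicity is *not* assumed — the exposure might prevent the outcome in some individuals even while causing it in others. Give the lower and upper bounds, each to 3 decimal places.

p₁ = P(outcome | exposed) = 584/726 = 0.80441
p₀ = P(outcome | unexposed) = 437/2176 = 0.20083
Under exogeneity alone the bounds on PN are max{0,(p₁−p₀)/p₁} ≤ PN ≤ min{1,(1−p₀)/p₁}.
  lower = (p₁ − p₀)/p₁ = 0.60358 / 0.80441 ≈ 0.7503
  upper = min{1, (1 − p₀)/p₁} = 0.79917 / 0.80441 ≈ 0.9935

0.750 ≤ PN ≤ 0.993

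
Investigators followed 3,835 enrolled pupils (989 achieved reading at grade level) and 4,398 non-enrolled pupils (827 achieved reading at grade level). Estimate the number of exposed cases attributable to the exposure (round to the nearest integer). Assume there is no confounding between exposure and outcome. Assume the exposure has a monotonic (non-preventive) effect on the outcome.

about 268 cases

p₁ = P(outcome | exposed) = 989/3835 = 0.25789
p₀ = P(outcome | unexposed) = 827/4398 = 0.18804
PN = (p₁ − p₀)/p₁ = (0.25789 − 0.18804) / 0.25789 ≈ 0.27085.
Attributable cases ≈ PN × (exposed cases) = 0.27085 × 989 ≈ 267.87.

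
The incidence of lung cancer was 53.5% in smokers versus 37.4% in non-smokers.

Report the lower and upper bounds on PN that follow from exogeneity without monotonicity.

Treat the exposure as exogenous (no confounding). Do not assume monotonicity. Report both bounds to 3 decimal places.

p₁ = 0.535, p₀ = 0.374.
Under exogeneity alone the bounds on PN are max{0,(p₁−p₀)/p₁} ≤ PN ≤ min{1,(1−p₀)/p₁}.
  lower = (p₁ − p₀)/p₁ = 0.161 / 0.535 ≈ 0.3009
  upper = min{1, (1 − p₀)/p₁} = 0.626 / 0.535 ≈ 1.1701 → capped at 1

0.301 ≤ PN ≤ 1.000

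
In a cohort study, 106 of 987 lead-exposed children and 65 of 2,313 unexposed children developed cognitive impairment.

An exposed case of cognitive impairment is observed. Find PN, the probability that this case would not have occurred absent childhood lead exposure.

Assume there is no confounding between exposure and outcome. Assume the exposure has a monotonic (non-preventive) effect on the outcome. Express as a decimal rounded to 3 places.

PN ≈ 0.738

p₁ = P(outcome | exposed) = 106/987 = 0.1074
p₀ = P(outcome | unexposed) = 65/2313 = 0.028102
Under exogeneity and monotonicity, PN = (p₁ − p₀) / p₁.
PN = (0.1074 − 0.028102) / 0.1074 = 0.079294 / 0.1074 ≈ 0.7383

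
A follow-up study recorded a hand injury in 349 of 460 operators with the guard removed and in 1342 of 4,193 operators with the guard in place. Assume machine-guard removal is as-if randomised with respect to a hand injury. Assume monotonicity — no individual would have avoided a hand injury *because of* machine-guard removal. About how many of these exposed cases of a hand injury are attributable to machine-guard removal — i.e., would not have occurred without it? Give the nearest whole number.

p₁ = P(outcome | exposed) = 349/460 = 0.7587
p₀ = P(outcome | unexposed) = 1342/4193 = 0.32006
PN = (p₁ − p₀)/p₁ = (0.7587 − 0.32006) / 0.7587 ≈ 0.57815.
Attributable cases ≈ PN × (exposed cases) = 0.57815 × 349 ≈ 201.77.

about 202 cases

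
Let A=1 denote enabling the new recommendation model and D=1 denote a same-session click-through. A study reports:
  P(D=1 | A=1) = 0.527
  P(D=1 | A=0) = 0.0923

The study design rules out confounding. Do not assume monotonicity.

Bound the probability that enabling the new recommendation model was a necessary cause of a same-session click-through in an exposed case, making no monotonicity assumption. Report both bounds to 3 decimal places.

0.825 ≤ PN ≤ 1.000

Let p₁ = 0.527, p₀ = 0.0923.
Under exogeneity alone the bounds on PN are max{0,(p₁−p₀)/p₁} ≤ PN ≤ min{1,(1−p₀)/p₁}.
  lower = (p₁ − p₀)/p₁ = 0.4347 / 0.527 ≈ 0.8249
  upper = min{1, (1 − p₀)/p₁} = 0.9077 / 0.527 ≈ 1.7224 → capped at 1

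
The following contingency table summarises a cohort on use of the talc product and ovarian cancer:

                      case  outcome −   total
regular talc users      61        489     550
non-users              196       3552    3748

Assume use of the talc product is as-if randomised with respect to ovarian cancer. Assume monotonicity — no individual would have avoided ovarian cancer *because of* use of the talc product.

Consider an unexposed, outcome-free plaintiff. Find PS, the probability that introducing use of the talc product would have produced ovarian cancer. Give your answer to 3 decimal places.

p₁ = P(outcome | exposed) = 61/550 = 0.11091
p₀ = P(outcome | unexposed) = 196/3748 = 0.052295
Under exogeneity and monotonicity, PS = (p₁ − p₀) / (1 − p₀).
PS = (0.11091 − 0.052295) / (1 − 0.052295) = 0.058615 / 0.94771 ≈ 0.0618

PS ≈ 0.062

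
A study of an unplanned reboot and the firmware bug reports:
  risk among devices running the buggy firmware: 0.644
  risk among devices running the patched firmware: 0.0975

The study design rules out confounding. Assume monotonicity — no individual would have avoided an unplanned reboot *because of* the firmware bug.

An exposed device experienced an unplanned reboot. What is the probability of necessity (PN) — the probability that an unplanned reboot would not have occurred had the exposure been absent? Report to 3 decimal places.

PN ≈ 0.849

Let p₁ = 0.644, p₀ = 0.0975.
Under exogeneity and monotonicity, PN = (p₁ − p₀) / p₁.
PN = (0.644 − 0.0975) / 0.644 = 0.5465 / 0.644 ≈ 0.8486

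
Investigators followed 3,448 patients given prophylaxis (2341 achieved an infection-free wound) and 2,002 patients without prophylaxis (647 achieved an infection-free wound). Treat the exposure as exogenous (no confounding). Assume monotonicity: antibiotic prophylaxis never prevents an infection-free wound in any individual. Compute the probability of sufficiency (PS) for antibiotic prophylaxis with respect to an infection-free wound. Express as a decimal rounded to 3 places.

PS ≈ 0.526

p₁ = P(outcome | exposed) = 2341/3448 = 0.67894
p₀ = P(outcome | unexposed) = 647/2002 = 0.32318
Under exogeneity and monotonicity, PS = (p₁ − p₀) / (1 − p₀).
PS = (0.67894 − 0.32318) / (1 − 0.32318) = 0.35577 / 0.67682 ≈ 0.5256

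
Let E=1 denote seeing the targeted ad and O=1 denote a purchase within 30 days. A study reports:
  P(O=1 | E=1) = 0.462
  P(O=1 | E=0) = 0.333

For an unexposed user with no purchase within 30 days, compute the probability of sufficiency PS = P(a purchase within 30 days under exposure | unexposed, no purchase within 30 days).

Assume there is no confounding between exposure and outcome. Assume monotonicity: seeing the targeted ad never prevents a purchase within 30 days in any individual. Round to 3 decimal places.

PS ≈ 0.193

Let p₁ = 0.462, p₀ = 0.333.
Under exogeneity and monotonicity, PS = (p₁ − p₀) / (1 − p₀).
PS = (0.462 − 0.333) / (1 − 0.333) = 0.129 / 0.667 ≈ 0.1934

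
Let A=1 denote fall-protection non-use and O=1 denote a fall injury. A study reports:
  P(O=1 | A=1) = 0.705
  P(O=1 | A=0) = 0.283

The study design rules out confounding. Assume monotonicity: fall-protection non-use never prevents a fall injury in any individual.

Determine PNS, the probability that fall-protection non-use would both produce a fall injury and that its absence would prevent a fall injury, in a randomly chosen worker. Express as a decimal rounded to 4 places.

PNS ≈ 0.4220

Let p₁ = 0.705, p₀ = 0.283.
Under exogeneity and monotonicity, PNS = p₁ − p₀.
PNS = 0.705 − 0.283 = 0.422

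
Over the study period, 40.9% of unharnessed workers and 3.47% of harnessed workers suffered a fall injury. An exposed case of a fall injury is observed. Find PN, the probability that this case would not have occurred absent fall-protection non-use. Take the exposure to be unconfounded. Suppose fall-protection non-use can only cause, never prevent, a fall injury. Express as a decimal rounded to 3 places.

PN ≈ 0.915

p₁ = 0.409, p₀ = 0.0347.
Under exogeneity and monotonicity, PN = (p₁ − p₀) / p₁.
PN = (0.409 − 0.0347) / 0.409 = 0.3743 / 0.409 ≈ 0.9152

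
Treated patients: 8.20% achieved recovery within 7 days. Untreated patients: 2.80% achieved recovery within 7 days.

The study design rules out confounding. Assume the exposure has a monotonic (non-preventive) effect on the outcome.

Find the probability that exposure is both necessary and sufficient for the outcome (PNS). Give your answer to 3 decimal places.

p₁ = 0.082, p₀ = 0.028.
Under exogeneity and monotonicity, PNS = p₁ − p₀.
PNS = 0.082 − 0.028 = 0.054

PNS ≈ 0.054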